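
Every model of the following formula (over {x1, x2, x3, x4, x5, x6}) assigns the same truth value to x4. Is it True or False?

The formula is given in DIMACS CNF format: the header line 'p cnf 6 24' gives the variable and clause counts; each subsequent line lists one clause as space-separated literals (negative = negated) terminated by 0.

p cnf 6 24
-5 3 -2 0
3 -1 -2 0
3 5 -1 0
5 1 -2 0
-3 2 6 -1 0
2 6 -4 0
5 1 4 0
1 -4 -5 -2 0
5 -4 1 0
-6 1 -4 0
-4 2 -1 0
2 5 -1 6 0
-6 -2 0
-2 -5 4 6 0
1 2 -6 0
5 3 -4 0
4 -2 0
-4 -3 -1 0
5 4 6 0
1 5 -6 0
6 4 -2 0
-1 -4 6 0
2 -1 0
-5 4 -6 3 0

Suppose x4 = True.
Suppose x2 = True.
(¬x6) alone gives x6 = False.
(¬x1) alone gives x1 = False.
(x5) alone gives x5 = True.
But (¬x5) is also a unit clause — contradiction.
So x2 must be the other value — set x2 = False.
(x6) alone gives x6 = True.
(x1) alone gives x1 = True.
But (¬x1) is also a unit clause — contradiction.
Neither x2 = True nor x2 = False works.
So every satisfying assignment has x4 = False.

False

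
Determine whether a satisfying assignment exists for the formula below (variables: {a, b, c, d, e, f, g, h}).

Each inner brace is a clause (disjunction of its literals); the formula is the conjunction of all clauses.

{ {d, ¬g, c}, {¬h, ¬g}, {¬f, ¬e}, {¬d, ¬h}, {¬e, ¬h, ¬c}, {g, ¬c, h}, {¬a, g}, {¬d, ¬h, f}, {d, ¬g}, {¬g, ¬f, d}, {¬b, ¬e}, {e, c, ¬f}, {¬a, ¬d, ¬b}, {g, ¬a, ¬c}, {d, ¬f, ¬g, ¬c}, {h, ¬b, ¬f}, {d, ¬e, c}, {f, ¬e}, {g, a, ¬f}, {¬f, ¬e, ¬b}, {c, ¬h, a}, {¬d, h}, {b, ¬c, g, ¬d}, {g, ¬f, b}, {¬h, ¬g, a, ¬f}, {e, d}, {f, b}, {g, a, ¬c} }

Unsatisfiable

Case h = False:
From the singleton clause (¬d), d = False.
From the singleton clause (¬g), g = False.
From the singleton clause (¬c), c = False.
From the singleton clause (¬a), a = False.
From the singleton clause (¬e), e = False.
That conflicts with the unit clause (e).
That branch fails; take h = True instead.
From the singleton clause (¬g), g = False.
From the singleton clause (¬d), d = False.
From the singleton clause (¬a), a = False.
From the singleton clause (¬f), f = False.
From the singleton clause (¬e), e = False.
That conflicts with the unit clause (e).
Either choice for h ends in contradiction.
No assignment satisfies every clause.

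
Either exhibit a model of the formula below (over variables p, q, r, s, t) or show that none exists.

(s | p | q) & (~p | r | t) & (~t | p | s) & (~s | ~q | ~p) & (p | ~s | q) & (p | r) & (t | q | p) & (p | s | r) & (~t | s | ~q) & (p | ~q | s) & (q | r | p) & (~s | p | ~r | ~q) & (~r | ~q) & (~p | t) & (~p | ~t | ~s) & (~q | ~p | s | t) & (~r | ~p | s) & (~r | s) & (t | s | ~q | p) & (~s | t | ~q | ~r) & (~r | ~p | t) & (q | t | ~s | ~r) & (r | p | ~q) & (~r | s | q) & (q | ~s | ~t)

p: 1; q: 0; r: 0; s: 0; t: 1

Case p = 1:
(t) alone gives t = 1.
(~s) alone gives s = 0.
(~q) alone gives q = 0.
(~r) alone gives r = 0.
All clauses are satisfied.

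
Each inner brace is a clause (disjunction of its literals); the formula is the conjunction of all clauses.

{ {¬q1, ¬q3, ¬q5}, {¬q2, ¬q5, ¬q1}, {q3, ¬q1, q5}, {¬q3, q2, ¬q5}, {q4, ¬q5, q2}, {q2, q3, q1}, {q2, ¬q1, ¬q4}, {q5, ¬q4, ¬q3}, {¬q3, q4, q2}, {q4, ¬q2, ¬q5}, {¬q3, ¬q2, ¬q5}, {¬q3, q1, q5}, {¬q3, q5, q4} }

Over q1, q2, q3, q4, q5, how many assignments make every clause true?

3

There are 2^5 = 32 truth assignments over (q1, q2, q3, q4, q5).
Split on q2. With q2 = True, the clauses containing q2 are satisfied and ¬q2 drops from the rest; 3 of the 2^4 = 16 assignments to the other variables satisfy what remains.
With q2 = False, by the same count on the reduced clause set, 0 assignments work.
Total: 3 + 0 = 3.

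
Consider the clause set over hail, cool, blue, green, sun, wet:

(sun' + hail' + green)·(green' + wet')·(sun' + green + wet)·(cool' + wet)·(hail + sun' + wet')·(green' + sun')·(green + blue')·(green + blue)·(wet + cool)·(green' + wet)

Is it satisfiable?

Case green = 0:
Unit clause (blue') forces blue = 0.
But (blue) is also a unit clause — contradiction.
So green must be the other value — set green = 1.
Unit clause (wet') forces wet = 0.
But (wet) is also a unit clause — contradiction.
Both values of green lead to a conflict.
No assignment satisfies every clause.

No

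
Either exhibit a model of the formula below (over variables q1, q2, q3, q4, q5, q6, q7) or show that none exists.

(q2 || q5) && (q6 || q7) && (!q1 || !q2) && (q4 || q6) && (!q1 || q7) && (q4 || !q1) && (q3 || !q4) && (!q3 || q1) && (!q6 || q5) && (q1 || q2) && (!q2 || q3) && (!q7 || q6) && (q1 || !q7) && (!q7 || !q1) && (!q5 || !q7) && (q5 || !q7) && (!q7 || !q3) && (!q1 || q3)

Case q2 = true:
Unit clause (!q1) forces q1 = false.
Unit clause (!q3) forces q3 = false.
But (q3) is also a unit clause — contradiction.
Undo q2 and try q2 = false.
Unit clause (q5) forces q5 = true.
Unit clause (q1) forces q1 = true.
Unit clause (q7) forces q7 = true.
But (!q7) is also a unit clause — contradiction.
Either choice for q2 ends in contradiction.

UNSATISFIABLE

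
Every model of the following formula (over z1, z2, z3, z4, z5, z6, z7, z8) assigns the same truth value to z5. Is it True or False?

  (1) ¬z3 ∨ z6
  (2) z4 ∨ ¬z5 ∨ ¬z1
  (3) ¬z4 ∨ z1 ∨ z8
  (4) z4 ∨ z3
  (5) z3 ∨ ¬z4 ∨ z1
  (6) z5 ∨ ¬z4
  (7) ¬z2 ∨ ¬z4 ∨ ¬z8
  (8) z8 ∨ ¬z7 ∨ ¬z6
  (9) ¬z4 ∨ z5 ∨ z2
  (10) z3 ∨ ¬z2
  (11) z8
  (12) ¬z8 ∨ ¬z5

False

Suppose z5 = True.
(z8) alone gives z8 = True.
That conflicts with the unit clause (¬z8).
So every satisfying assignment has z5 = False.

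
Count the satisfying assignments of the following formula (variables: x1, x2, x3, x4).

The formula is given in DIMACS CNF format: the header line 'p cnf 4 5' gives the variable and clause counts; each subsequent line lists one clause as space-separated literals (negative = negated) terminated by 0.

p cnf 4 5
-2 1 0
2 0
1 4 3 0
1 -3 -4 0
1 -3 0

4

There are 2^4 = 16 truth assignments over (x1, x2, x3, x4).
Check each against the 5 clauses (columns in the order x1, x2, x3, x4):
  F F F F  ✗ fails (x2)
  F F F T  ✗ fails (x2)
  F F T F  ✗ fails (x2)
  F F T T  ✗ fails (x2)
  F T F F  ✗ fails (¬x2 ∨ x1)
  F T F T  ✗ fails (¬x2 ∨ x1)
  F T T F  ✗ fails (¬x2 ∨ x1)
  F T T T  ✗ fails (¬x2 ∨ x1)
  T F F F  ✗ fails (x2)
  T F F T  ✗ fails (x2)
  T F T F  ✗ fails (x2)
  T F T T  ✗ fails (x2)
  T T F F  ✓ satisfies all
  T T F T  ✓ satisfies all
  T T T F  ✓ satisfies all
  T T T T  ✓ satisfies all
4 of the 16 rows are models.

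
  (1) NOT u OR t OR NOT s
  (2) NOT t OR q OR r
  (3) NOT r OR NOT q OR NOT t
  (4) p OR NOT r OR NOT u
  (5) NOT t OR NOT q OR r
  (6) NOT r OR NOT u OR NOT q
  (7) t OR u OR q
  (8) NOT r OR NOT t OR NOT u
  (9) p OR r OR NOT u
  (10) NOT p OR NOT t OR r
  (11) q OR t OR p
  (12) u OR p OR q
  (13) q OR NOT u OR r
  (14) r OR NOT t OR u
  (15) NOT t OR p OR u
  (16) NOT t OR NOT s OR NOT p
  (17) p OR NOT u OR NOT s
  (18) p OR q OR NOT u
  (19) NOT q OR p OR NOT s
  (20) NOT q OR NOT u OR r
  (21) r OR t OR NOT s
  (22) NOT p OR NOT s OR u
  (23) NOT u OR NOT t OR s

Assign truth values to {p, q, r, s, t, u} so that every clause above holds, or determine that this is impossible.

Branch on u: set u = false.
Branch on t: set t = true.
From the singleton clause (r), r = true.
From the singleton clause (NOT q), q = false.
From the singleton clause (p), p = true.
From the singleton clause (NOT s), s = false.
Every clause now holds.

p=true, q=false, r=true, s=false, t=true, u=false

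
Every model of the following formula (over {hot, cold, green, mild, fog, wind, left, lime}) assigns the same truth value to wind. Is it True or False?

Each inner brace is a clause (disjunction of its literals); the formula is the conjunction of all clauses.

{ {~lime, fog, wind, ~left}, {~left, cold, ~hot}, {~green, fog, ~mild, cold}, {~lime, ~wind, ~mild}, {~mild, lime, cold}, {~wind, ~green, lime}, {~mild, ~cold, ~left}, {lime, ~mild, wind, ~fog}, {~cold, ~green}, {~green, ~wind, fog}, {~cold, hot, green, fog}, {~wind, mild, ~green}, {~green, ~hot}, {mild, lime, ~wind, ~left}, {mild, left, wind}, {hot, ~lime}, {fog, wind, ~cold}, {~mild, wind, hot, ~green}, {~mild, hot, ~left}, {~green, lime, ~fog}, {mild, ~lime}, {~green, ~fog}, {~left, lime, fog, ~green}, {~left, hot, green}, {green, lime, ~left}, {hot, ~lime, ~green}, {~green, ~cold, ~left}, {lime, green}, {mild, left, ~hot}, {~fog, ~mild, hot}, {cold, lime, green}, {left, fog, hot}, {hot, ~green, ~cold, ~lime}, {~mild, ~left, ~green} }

Suppose wind = 1.
Suppose lime = 0.
(~green) alone gives green = 0.
But (green) is also a unit clause — contradiction.
So lime must be the other value — set lime = 1.
(~mild) alone gives mild = 0.
But (mild) is also a unit clause — contradiction.
Neither lime = 1 nor lime = 0 works.
So every satisfying assignment has wind = False.

False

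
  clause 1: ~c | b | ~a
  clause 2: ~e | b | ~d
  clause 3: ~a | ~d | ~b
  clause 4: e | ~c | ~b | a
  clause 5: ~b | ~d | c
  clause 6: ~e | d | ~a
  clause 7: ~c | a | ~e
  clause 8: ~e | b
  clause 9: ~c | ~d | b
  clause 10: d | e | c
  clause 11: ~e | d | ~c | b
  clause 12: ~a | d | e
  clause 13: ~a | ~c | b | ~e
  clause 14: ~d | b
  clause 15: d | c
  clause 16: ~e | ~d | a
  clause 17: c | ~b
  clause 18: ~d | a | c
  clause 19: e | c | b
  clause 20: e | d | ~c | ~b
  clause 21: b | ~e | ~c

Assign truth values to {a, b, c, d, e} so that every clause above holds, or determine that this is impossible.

Suppose e = 0.
Suppose d = 0.
Unit clause (c) forces c = 1.
Unit clause (~a) forces a = 0.
Unit clause (~b) forces b = 0.
Every clause now holds.

a: 0; b: 0; c: 1; d: 0; e: 0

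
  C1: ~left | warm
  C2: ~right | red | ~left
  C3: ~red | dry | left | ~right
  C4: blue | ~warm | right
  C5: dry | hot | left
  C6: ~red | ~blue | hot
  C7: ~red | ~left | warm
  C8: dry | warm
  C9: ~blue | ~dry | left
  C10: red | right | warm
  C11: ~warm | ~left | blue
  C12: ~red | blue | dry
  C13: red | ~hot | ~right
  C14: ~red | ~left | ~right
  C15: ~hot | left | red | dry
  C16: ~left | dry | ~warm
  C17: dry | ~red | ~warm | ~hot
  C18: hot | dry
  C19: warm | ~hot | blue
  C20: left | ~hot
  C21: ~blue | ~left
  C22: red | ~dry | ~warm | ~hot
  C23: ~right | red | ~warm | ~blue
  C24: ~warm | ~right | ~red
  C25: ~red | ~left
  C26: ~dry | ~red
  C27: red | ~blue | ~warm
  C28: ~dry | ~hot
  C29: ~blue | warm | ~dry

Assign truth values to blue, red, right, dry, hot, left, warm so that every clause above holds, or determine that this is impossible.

Try left = 0.
From the singleton clause (~hot), hot = 0.
From the singleton clause (dry), dry = 1.
From the singleton clause (~blue), blue = 0.
From the singleton clause (~red), red = 0.
Try warm = 0.
From the singleton clause (right), right = 1.
This assignment satisfies each clause.

blue=0,  red=0,  right=1,  dry=1,  hot=0,  left=0,  warm=0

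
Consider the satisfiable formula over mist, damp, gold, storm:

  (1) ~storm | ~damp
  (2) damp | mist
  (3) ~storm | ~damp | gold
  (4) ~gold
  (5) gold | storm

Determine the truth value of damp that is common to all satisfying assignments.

False

Suppose damp = 1.
(~storm) alone gives storm = 0.
(~gold) alone gives gold = 0.
Now (gold) is unsatisfied and unit — conflict.
So every satisfying assignment has damp = False.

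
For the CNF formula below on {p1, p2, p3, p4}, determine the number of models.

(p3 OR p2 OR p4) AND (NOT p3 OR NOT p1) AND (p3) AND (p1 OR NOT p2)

2

There are 2^4 = 16 truth assignments over (p1, p2, p3, p4).
Check each against the 4 clauses (columns in the order p1, p2, p3, p4):
  F F F F  ✗ fails (p3 OR p2 OR p4)
  F F F T  ✗ fails (p3)
  F F T F  ✓ satisfies all
  F F T T  ✓ satisfies all
  F T F F  ✗ fails (p3)
  F T F T  ✗ fails (p3)
  F T T F  ✗ fails (p1 OR NOT p2)
  F T T T  ✗ fails (p1 OR NOT p2)
  T F F F  ✗ fails (p3 OR p2 OR p4)
  T F F T  ✗ fails (p3)
  T F T F  ✗ fails (NOT p3 OR NOT p1)
  T F T T  ✗ fails (NOT p3 OR NOT p1)
  T T F F  ✗ fails (p3)
  T T F T  ✗ fails (p3)
  T T T F  ✗ fails (NOT p3 OR NOT p1)
  T T T T  ✗ fails (NOT p3 OR NOT p1)
2 of the 16 rows are models.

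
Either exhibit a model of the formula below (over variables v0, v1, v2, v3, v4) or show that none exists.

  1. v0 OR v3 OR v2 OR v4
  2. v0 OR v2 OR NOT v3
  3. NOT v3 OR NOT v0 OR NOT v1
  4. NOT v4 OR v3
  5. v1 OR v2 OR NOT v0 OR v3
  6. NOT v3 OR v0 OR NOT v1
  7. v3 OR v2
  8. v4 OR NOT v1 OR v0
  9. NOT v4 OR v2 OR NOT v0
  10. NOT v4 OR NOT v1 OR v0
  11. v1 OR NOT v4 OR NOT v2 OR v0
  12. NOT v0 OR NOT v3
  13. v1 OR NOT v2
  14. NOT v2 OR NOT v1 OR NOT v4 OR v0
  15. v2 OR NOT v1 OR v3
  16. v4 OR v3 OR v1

Case v4 = false:
Case v3 = false:
(v2) alone gives v2 = true.
(v1) alone gives v1 = true.
(v0) alone gives v0 = true.
All clauses are satisfied.

v0 ↦ true,  v1 ↦ true,  v2 ↦ true,  v3 ↦ false,  v4 ↦ false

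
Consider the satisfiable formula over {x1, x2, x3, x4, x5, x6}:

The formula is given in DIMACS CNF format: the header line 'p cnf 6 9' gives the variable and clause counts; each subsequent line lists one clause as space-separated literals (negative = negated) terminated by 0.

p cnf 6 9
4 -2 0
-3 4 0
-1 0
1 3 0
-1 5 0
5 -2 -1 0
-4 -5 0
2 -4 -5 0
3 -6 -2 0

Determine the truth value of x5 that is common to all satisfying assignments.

False

Suppose x5 = True.
The clause (¬x1) is unit, so x1 = False.
The clause (x3) is unit, so x3 = True.
The clause (x4) is unit, so x4 = True.
But (¬x4) is also a unit clause — contradiction.
So every satisfying assignment has x5 = False.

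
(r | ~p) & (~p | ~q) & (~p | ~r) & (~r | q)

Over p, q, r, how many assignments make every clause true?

3

There are 2^3 = 8 truth assignments over (p, q, r).
Check each against the 4 clauses (columns in the order p, q, r):
  F F F  ✓ satisfies all
  F F T  ✗ fails (~r | q)
  F T F  ✓ satisfies all
  F T T  ✓ satisfies all
  T F F  ✗ fails (r | ~p)
  T F T  ✗ fails (~p | ~r)
  T T F  ✗ fails (r | ~p)
  T T T  ✗ fails (~p | ~q)
3 of the 8 rows are models.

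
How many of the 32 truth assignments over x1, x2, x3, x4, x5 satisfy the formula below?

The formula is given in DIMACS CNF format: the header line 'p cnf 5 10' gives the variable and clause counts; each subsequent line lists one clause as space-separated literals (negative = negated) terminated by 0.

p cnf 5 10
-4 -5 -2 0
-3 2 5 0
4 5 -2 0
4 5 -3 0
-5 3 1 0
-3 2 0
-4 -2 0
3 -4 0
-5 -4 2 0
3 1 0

5

There are 2^5 = 32 truth assignments over (x1, x2, x3, x4, x5).
Split on x5. With x5 = True, the clauses containing x5 are satisfied and ¬x5 drops from the rest; 4 of the 2^4 = 16 assignments to the other variables satisfy what remains.
With x5 = False, by the same count on the reduced clause set, 1 assignment works.
Total: 4 + 1 = 5.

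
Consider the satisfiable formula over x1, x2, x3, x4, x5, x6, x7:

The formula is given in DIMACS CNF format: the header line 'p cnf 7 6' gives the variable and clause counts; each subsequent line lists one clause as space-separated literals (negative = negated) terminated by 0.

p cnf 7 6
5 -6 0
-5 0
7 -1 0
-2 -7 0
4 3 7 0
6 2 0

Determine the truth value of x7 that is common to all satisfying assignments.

False

Suppose x7 = True.
The clause (¬x5) is unit, so x5 = False.
The clause (¬x6) is unit, so x6 = False.
The clause (¬x2) is unit, so x2 = False.
But (x2) is also a unit clause — contradiction.
So every satisfying assignment has x7 = False.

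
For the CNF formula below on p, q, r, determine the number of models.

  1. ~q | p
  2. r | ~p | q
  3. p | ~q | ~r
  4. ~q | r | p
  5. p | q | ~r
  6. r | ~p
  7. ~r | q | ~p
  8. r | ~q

There are 2^3 = 8 truth assignments over (p, q, r).
Split on p. With p = 1, the clauses containing p are satisfied and ~p drops from the rest; 1 of the 2^2 = 4 assignments to the other variables satisfy what remains.
With p = 0, by the same count on the reduced clause set, 1 assignment works.
(One model: p=F, q=F, r=F.)
Total: 1 + 1 = 2.

2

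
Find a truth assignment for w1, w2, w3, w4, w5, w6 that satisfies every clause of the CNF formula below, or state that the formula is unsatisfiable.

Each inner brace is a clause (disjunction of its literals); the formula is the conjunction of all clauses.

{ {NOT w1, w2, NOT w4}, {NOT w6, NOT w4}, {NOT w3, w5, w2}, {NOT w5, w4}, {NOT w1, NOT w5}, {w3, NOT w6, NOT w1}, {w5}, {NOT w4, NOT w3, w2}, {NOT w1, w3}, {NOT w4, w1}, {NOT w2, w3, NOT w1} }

UNSATISFIABLE

(w5) alone gives w5 = true.
(w4) alone gives w4 = true.
(NOT w6) alone gives w6 = false.
(NOT w1) alone gives w1 = false.
But (w1) is also a unit clause — contradiction.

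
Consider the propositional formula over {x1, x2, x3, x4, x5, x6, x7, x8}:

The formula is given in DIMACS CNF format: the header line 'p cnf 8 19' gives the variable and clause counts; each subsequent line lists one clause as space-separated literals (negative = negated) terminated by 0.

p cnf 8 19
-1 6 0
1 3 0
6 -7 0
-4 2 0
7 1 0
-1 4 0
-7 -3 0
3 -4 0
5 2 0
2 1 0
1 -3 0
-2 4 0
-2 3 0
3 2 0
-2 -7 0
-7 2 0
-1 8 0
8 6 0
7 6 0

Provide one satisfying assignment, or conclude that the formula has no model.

Suppose x1 = True.
Unit clause (x6) forces x6 = True.
Unit clause (x4) forces x4 = True.
Unit clause (x2) forces x2 = True.
Unit clause (x3) forces x3 = True.
Unit clause (¬x7) forces x7 = False.
Unit clause (x8) forces x8 = True.
No clause remains; x5 is free.

x1 ↦ True,  x2 ↦ True,  x3 ↦ True,  x4 ↦ True,  x5 ↦ False,  x6 ↦ True,  x7 ↦ False,  x8 ↦ True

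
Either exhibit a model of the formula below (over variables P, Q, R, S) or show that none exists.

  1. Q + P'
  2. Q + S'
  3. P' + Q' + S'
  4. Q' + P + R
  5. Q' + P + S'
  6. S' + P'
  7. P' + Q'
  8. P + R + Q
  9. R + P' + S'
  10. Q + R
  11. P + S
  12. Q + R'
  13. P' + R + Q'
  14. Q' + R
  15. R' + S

UNSATISFIABLE

Suppose Q = 1.
(P') alone gives P = 0.
(R) alone gives R = 1.
(S') alone gives S = 0.
Now (S) is unsatisfied and unit — conflict.
So Q must be the other value — set Q = 0.
(P') alone gives P = 0.
(S') alone gives S = 0.
Now (S) is unsatisfied and unit — conflict.
Neither Q = 1 nor Q = 0 works.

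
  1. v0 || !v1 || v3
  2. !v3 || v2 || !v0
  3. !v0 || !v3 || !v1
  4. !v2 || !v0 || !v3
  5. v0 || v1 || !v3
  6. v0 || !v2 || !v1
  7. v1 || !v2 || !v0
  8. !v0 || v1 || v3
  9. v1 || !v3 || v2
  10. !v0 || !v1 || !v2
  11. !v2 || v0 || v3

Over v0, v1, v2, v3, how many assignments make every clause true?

There are 2^4 = 16 truth assignments over (v0, v1, v2, v3).
Check each against the 11 clauses (columns in the order v0, v1, v2, v3):
  F F F F  ✓ satisfies all
  F F F T  ✗ fails (v0 || v1 || !v3)
  F F T F  ✗ fails (!v2 || v0 || v3)
  F F T T  ✗ fails (v0 || v1 || !v3)
  F T F F  ✗ fails (v0 || !v1 || v3)
  F T F T  ✓ satisfies all
  F T T F  ✗ fails (v0 || !v1 || v3)
  F T T T  ✗ fails (v0 || !v2 || !v1)
  T F F F  ✗ fails (!v0 || v1 || v3)
  T F F T  ✗ fails (!v3 || v2 || !v0)
  T F T F  ✗ fails (v1 || !v2 || !v0)
  T F T T  ✗ fails (!v2 || !v0 || !v3)
  T T F F  ✓ satisfies all
  T T F T  ✗ fails (!v3 || v2 || !v0)
  T T T F  ✗ fails (!v0 || !v1 || !v2)
  T T T T  ✗ fails (!v0 || !v3 || !v1)
3 of the 16 rows are models.

3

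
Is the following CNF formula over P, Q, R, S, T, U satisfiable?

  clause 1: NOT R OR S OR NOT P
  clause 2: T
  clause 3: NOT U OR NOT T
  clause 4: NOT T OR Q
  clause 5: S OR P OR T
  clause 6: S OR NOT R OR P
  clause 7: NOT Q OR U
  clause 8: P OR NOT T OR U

The clause (T) is unit, so T = true.
The clause (NOT U) is unit, so U = false.
The clause (Q) is unit, so Q = true.
But (NOT Q) is also a unit clause — contradiction.
No assignment satisfies every clause.

No, unsatisfiable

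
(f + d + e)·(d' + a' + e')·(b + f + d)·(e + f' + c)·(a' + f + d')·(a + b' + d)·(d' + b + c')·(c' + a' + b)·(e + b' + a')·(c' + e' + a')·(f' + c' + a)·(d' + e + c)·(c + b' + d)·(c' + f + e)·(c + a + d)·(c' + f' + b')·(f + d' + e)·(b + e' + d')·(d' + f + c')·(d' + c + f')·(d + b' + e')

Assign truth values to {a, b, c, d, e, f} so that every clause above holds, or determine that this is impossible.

a=1; b=0; c=0; d=0; e=1; f=1

Branch on f: set f = 1.
Branch on e: set e = 1.
Branch on d: set d = 0.
The clause (b') is unit, so b = 0.
Branch on c: set c = 0.
The clause (a) is unit, so a = 1.
All clauses are satisfied.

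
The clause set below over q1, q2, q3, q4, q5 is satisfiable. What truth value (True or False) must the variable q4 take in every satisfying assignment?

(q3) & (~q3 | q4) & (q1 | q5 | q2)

True

Suppose q4 = 0.
Unit clause (q3) forces q3 = 1.
That conflicts with the unit clause (~q3).
So every satisfying assignment has q4 = True.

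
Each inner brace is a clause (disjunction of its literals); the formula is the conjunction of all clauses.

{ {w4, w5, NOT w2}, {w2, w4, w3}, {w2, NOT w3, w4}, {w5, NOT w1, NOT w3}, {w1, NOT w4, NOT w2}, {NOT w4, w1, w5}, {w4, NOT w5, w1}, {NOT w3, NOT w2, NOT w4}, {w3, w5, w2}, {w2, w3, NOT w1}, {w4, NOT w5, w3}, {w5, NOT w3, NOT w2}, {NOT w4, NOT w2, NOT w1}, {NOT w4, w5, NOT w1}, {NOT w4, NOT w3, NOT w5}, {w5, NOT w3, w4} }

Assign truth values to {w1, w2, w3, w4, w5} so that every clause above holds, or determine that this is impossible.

Suppose w4 = false.
Suppose w5 = true.
Unit clause (w1) forces w1 = true.
Unit clause (w3) forces w3 = true.
Unit clause (w2) forces w2 = true.
All clauses are satisfied.

w1 ↦ true; w2 ↦ true; w3 ↦ true; w4 ↦ false; w5 ↦ true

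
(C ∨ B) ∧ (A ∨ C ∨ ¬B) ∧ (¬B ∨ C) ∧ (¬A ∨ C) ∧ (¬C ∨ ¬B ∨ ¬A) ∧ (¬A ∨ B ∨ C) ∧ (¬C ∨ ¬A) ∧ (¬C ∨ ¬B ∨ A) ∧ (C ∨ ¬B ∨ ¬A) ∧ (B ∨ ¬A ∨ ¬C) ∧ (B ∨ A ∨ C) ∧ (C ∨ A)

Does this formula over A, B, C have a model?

Yes, satisfiable

Case C = True:
From the singleton clause (¬A), A = False.
From the singleton clause (¬B), B = False.
This assignment satisfies each clause.
A satisfying assignment: A=False, B=False, C=True.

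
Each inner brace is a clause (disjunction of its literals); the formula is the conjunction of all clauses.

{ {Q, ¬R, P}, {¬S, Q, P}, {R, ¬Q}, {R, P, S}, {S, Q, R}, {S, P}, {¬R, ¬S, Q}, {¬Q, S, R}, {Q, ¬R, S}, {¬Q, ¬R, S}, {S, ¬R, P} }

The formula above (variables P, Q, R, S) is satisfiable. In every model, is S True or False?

Suppose S = False.
(P) alone gives P = True.
Branch on R: set R = True.
(Q) alone gives Q = True.
But (¬Q) is also a unit clause — contradiction.
Undo R and try R = False.
(¬Q) alone gives Q = False.
But (Q) is also a unit clause — contradiction.
Both values of R lead to a conflict.
So every satisfying assignment has S = True.

True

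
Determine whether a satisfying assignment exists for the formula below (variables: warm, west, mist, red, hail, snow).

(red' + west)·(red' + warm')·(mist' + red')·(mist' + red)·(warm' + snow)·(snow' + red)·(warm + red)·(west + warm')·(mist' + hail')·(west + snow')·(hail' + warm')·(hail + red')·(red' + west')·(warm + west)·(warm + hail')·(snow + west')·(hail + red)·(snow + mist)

No

Case red = 0:
(mist') alone gives mist = 0.
(snow') alone gives snow = 0.
But (snow) is also a unit clause — contradiction.
Backtrack on red: now try red = 1.
(west) alone gives west = 1.
But (west') is also a unit clause — contradiction.
Both values of red lead to a conflict.
No assignment satisfies every clause.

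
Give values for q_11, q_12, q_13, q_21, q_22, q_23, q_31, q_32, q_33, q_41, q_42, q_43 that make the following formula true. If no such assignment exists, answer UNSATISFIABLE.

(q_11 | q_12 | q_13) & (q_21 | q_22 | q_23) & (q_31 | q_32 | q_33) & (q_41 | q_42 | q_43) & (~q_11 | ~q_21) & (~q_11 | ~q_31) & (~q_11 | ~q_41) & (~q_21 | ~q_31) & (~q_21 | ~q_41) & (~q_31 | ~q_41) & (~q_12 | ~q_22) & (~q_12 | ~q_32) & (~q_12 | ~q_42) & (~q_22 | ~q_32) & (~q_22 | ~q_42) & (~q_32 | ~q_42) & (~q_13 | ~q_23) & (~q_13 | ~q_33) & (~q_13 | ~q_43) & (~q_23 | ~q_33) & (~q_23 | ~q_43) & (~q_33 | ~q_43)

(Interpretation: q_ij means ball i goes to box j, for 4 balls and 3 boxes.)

UNSATISFIABLE

Suppose q_11 = 0.
Suppose q_12 = 1.
The clause (~q_22) is unit, so q_22 = 0.
The clause (~q_32) is unit, so q_32 = 0.
The clause (~q_42) is unit, so q_42 = 0.
Suppose q_21 = 1.
The clause (~q_31) is unit, so q_31 = 0.
The clause (q_33) is unit, so q_33 = 1.
The clause (~q_41) is unit, so q_41 = 0.
The clause (q_43) is unit, so q_43 = 1.
That conflicts with the unit clause (~q_43).
Undo q_21 and try q_21 = 0.
The clause (q_23) is unit, so q_23 = 1.
The clause (~q_13) is unit, so q_13 = 0.
The clause (~q_33) is unit, so q_33 = 0.
The clause (q_31) is unit, so q_31 = 1.
The clause (~q_41) is unit, so q_41 = 0.
The clause (q_43) is unit, so q_43 = 1.
That conflicts with the unit clause (~q_43).
Both values of q_21 lead to a conflict.
Undo q_12 and try q_12 = 0.
The clause (q_13) is unit, so q_13 = 1.
The clause (~q_23) is unit, so q_23 = 0.
The clause (~q_33) is unit, so q_33 = 0.
The clause (~q_43) is unit, so q_43 = 0.
Suppose q_21 = 1.
The clause (~q_31) is unit, so q_31 = 0.
The clause (q_32) is unit, so q_32 = 1.
The clause (~q_41) is unit, so q_41 = 0.
The clause (q_42) is unit, so q_42 = 1.
That conflicts with the unit clause (~q_42).
Undo q_21 and try q_21 = 0.
The clause (q_22) is unit, so q_22 = 1.
The clause (~q_32) is unit, so q_32 = 0.
The clause (q_31) is unit, so q_31 = 1.
The clause (~q_41) is unit, so q_41 = 0.
The clause (q_42) is unit, so q_42 = 1.
That conflicts with the unit clause (~q_42).
Both values of q_21 lead to a conflict.
Both values of q_12 lead to a conflict.
Undo q_11 and try q_11 = 1.
The clause (~q_21) is unit, so q_21 = 0.
The clause (~q_31) is unit, so q_31 = 0.
The clause (~q_41) is unit, so q_41 = 0.
Suppose q_22 = 1.
The clause (~q_12) is unit, so q_12 = 0.
The clause (~q_32) is unit, so q_32 = 0.
The clause (q_33) is unit, so q_33 = 1.
The clause (~q_42) is unit, so q_42 = 0.
The clause (q_43) is unit, so q_43 = 1.
That conflicts with the unit clause (~q_43).
Undo q_22 and try q_22 = 0.
The clause (q_23) is unit, so q_23 = 1.
The clause (~q_13) is unit, so q_13 = 0.
The clause (~q_33) is unit, so q_33 = 0.
The clause (q_32) is unit, so q_32 = 1.
The clause (~q_12) is unit, so q_12 = 0.
The clause (~q_42) is unit, so q_42 = 0.
The clause (q_43) is unit, so q_43 = 1.
That conflicts with the unit clause (~q_43).
Both values of q_22 lead to a conflict.
Both values of q_11 lead to a conflict.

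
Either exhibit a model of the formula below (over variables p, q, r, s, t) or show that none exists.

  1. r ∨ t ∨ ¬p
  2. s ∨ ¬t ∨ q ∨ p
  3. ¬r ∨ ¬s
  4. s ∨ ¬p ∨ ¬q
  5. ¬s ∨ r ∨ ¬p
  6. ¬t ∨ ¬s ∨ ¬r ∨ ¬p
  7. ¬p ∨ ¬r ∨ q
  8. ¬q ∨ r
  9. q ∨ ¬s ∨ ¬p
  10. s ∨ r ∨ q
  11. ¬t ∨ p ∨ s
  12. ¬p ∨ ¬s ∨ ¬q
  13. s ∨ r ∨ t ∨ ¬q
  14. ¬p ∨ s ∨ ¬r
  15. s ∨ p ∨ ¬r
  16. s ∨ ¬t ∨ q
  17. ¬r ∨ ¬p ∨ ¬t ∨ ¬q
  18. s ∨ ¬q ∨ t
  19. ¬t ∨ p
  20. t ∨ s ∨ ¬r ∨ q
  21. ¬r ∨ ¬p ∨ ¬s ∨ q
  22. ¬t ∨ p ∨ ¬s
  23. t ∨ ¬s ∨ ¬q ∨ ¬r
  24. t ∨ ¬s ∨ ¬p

p=False,  q=False,  r=False,  s=True,  t=False

Branch on r: set r = False.
From the singleton clause (¬q), q = False.
From the singleton clause (s), s = True.
From the singleton clause (¬p), p = False.
From the singleton clause (¬t), t = False.
Every clause now holds.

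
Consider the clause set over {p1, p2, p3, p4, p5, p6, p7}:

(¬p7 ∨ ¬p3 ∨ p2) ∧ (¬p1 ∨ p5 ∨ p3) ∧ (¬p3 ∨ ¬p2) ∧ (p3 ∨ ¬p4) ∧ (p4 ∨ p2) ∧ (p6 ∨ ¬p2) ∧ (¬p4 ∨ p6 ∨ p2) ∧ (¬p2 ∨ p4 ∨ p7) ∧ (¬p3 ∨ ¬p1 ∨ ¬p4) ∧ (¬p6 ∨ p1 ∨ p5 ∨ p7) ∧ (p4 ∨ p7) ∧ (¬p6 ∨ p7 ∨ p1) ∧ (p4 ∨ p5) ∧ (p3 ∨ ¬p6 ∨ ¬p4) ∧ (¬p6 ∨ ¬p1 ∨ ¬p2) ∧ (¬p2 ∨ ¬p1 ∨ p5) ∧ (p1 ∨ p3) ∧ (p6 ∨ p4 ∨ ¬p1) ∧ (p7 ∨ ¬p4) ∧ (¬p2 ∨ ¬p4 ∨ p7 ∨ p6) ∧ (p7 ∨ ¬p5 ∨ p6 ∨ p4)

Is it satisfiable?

No, unsatisfiable

Branch on p3: set p3 = False.
(¬p4) alone gives p4 = False.
(p2) alone gives p2 = True.
(p6) alone gives p6 = True.
(p7) alone gives p7 = True.
(p5) alone gives p5 = True.
(¬p1) alone gives p1 = False.
That conflicts with the unit clause (p1).
So p3 must be the other value — set p3 = True.
(¬p2) alone gives p2 = False.
(¬p7) alone gives p7 = False.
(p4) alone gives p4 = True.
That conflicts with the unit clause (¬p4).
Neither p3 = True nor p3 = False works.
No assignment satisfies every clause.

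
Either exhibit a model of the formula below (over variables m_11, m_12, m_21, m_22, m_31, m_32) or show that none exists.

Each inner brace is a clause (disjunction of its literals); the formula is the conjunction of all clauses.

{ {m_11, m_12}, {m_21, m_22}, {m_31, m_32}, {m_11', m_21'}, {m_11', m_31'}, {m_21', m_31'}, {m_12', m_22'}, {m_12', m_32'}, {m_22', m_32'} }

UNSATISFIABLE

Branch on m_11: set m_11 = 1.
(m_21') alone gives m_21 = 0.
(m_22) alone gives m_22 = 1.
(m_31') alone gives m_31 = 0.
(m_32) alone gives m_32 = 1.
That conflicts with the unit clause (m_32').
So m_11 must be the other value — set m_11 = 0.
(m_12) alone gives m_12 = 1.
(m_22') alone gives m_22 = 0.
(m_21) alone gives m_21 = 1.
(m_31') alone gives m_31 = 0.
(m_32) alone gives m_32 = 1.
That conflicts with the unit clause (m_32').
Neither m_11 = 1 nor m_11 = 0 works.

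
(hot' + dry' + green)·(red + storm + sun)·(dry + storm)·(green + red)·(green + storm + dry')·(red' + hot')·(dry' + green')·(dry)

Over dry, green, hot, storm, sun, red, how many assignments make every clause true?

2

There are 2^6 = 64 truth assignments over (dry, green, hot, storm, sun, red).
Split on green. With green = 1, the clauses containing green are satisfied and green' drops from the rest; 0 of the 2^5 = 32 assignments to the other variables satisfy what remains.
With green = 0, by the same count on the reduced clause set, 2 assignments work.
(One model: dry=T, green=F, hot=F, storm=T, sun=F, red=T.)
Total: 0 + 2 = 2.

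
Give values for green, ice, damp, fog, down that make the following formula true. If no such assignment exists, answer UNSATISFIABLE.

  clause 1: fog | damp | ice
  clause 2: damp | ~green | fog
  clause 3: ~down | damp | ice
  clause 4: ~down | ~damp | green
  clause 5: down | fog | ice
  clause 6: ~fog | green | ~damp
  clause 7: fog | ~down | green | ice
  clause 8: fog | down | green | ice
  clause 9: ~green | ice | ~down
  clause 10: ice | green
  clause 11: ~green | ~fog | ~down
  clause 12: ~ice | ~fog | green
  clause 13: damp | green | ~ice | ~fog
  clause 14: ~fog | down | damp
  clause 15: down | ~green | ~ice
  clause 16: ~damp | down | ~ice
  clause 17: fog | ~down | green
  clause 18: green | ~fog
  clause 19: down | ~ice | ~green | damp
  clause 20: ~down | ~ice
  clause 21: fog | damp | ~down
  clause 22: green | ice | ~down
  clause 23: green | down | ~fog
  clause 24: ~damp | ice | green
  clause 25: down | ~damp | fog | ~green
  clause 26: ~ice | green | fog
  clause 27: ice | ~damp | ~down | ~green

Case ice = 0:
The clause (green) is unit, so green = 1.
The clause (~down) is unit, so down = 0.
The clause (fog) is unit, so fog = 1.
The clause (damp) is unit, so damp = 1.
All clauses are satisfied.

green=1,  ice=0,  damp=1,  fog=1,  down=0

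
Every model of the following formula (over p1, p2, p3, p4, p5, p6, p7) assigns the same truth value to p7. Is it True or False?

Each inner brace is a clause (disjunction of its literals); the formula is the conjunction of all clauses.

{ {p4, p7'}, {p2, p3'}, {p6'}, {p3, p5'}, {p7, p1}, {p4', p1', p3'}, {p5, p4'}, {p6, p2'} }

False

Suppose p7 = 1.
(p4) alone gives p4 = 1.
(p6') alone gives p6 = 0.
(p5) alone gives p5 = 1.
(p3) alone gives p3 = 1.
(p2) alone gives p2 = 1.
That conflicts with the unit clause (p2').
So every satisfying assignment has p7 = False.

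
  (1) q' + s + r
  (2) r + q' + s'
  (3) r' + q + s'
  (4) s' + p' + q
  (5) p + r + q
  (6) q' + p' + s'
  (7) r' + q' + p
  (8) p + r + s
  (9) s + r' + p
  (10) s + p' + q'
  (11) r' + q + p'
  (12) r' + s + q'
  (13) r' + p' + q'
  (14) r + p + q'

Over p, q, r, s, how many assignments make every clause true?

1

There are 2^4 = 16 truth assignments over (p, q, r, s).
Check each against the 14 clauses (columns in the order p, q, r, s):
  F F F F  ✗ fails (p + r + q)
  F F F T  ✗ fails (p + r + q)
  F F T F  ✗ fails (s + r' + p)
  F F T T  ✗ fails (r' + q + s')
  F T F F  ✗ fails (q' + s + r)
  F T F T  ✗ fails (r + q' + s')
  F T T F  ✗ fails (r' + q' + p)
  F T T T  ✗ fails (r' + q' + p)
  T F F F  ✓ satisfies all
  T F F T  ✗ fails (s' + p' + q)
  T F T F  ✗ fails (r' + q + p')
  T F T T  ✗ fails (r' + q + s')
  T T F F  ✗ fails (q' + s + r)
  T T F T  ✗ fails (r + q' + s')
  T T T F  ✗ fails (s + p' + q')
  T T T T  ✗ fails (q' + p' + s')
1 of the 16 rows is a model.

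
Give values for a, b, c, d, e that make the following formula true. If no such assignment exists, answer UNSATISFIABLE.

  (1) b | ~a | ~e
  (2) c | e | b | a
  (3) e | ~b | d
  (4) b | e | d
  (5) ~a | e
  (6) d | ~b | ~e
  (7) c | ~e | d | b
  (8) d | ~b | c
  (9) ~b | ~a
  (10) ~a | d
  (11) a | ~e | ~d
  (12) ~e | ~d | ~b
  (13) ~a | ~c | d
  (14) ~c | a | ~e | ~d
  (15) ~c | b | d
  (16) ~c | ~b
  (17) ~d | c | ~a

a: 0, b: 1, c: 0, d: 1, e: 0

Branch on a: set a = 0.
Branch on e: set e = 0.
Branch on c: set c = 0.
(b) alone gives b = 1.
(d) alone gives d = 1.
All clauses are satisfied.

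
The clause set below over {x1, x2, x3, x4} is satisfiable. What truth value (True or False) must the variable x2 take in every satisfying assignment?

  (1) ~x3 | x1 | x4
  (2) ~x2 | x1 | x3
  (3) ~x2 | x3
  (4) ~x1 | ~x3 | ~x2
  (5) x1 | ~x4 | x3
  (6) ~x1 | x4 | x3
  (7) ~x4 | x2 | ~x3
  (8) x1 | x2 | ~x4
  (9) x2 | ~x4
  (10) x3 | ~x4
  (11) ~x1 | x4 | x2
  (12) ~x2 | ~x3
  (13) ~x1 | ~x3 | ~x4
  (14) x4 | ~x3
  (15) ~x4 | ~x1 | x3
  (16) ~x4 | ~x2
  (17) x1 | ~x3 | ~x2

False

Suppose x2 = 1.
Unit clause (x3) forces x3 = 1.
That conflicts with the unit clause (~x3).
So every satisfying assignment has x2 = False.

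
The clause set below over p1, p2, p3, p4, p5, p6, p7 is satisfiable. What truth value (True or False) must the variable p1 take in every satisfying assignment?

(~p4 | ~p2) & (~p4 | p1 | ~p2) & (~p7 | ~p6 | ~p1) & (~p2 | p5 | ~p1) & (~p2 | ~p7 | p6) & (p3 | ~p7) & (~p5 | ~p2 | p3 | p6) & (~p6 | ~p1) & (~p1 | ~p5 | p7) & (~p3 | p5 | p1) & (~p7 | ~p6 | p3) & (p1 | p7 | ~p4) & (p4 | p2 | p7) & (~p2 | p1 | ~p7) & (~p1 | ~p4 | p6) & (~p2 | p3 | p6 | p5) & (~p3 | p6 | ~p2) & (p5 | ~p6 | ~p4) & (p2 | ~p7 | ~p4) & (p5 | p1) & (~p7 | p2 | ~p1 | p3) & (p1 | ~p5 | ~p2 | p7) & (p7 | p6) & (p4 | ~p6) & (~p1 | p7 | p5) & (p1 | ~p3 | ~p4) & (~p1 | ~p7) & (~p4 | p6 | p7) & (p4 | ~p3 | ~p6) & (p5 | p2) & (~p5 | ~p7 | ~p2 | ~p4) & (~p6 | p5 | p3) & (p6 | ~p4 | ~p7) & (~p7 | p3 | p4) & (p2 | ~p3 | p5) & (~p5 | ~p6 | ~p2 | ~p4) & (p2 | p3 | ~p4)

False

Suppose p1 = 1.
From the singleton clause (~p6), p6 = 0.
From the singleton clause (~p4), p4 = 0.
From the singleton clause (p7), p7 = 1.
Now (~p7) is unsatisfied and unit — conflict.
So every satisfying assignment has p1 = False.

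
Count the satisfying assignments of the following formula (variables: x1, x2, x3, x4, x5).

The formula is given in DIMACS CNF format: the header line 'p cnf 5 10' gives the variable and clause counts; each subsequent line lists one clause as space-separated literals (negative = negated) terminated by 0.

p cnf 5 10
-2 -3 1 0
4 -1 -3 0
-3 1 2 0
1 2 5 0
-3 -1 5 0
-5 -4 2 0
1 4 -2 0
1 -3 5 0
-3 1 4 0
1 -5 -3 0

11

There are 2^5 = 32 truth assignments over (x1, x2, x3, x4, x5).
Split on x3. With x3 = True, the clauses containing x3 are satisfied and ¬x3 drops from the rest; 1 of the 2^4 = 16 assignments to the other variables satisfy what remains.
With x3 = False, by the same count on the reduced clause set, 10 assignments work.
(One model: x1=F, x2=F, x3=F, x4=F, x5=T.)
Total: 1 + 10 = 11.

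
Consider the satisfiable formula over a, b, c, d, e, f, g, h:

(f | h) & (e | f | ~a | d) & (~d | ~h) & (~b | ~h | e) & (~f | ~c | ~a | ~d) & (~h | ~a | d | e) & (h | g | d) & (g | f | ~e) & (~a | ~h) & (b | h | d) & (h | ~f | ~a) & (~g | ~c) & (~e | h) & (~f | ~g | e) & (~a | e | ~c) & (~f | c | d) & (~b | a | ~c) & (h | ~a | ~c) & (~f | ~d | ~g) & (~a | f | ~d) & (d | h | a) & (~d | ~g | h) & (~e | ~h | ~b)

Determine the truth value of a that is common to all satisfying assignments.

False

Suppose a = 1.
Unit clause (~h) forces h = 0.
Unit clause (f) forces f = 1.
Now (~f) is unsatisfied and unit — conflict.
So every satisfying assignment has a = False.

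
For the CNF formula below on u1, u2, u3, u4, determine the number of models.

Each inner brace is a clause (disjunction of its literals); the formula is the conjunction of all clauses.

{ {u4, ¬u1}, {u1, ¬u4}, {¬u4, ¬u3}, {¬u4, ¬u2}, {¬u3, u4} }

3

There are 2^4 = 16 truth assignments over (u1, u2, u3, u4).
Split on u3. With u3 = True, the clauses containing u3 are satisfied and ¬u3 drops from the rest; 0 of the 2^3 = 8 assignments to the other variables satisfy what remains.
With u3 = False, by the same count on the reduced clause set, 3 assignments work.
Total: 0 + 3 = 3.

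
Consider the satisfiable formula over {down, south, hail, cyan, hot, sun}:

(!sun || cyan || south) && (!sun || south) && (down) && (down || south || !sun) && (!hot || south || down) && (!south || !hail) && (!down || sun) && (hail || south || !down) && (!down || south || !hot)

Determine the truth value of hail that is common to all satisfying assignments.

False

Suppose hail = true.
The clause (down) is unit, so down = true.
The clause (!south) is unit, so south = false.
The clause (!sun) is unit, so sun = false.
Now (sun) is unsatisfied and unit — conflict.
So every satisfying assignment has hail = False.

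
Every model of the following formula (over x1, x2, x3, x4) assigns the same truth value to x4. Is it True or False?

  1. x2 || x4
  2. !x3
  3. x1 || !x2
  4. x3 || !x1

Suppose x4 = false.
The clause (x2) is unit, so x2 = true.
The clause (!x3) is unit, so x3 = false.
The clause (x1) is unit, so x1 = true.
Now (!x1) is unsatisfied and unit — conflict.
So every satisfying assignment has x4 = True.

True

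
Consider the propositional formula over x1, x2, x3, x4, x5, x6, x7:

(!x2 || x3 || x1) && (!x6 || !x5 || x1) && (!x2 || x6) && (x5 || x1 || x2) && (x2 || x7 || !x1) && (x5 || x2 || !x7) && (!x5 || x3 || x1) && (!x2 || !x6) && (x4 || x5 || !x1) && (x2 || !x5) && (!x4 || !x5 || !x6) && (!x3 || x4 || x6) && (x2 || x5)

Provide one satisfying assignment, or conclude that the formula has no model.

Case x2 = false:
The clause (!x5) is unit, so x5 = false.
That conflicts with the unit clause (x5).
So x2 must be the other value — set x2 = true.
The clause (x6) is unit, so x6 = true.
That conflicts with the unit clause (!x6).
Both values of x2 lead to a conflict.

UNSATISFIABLE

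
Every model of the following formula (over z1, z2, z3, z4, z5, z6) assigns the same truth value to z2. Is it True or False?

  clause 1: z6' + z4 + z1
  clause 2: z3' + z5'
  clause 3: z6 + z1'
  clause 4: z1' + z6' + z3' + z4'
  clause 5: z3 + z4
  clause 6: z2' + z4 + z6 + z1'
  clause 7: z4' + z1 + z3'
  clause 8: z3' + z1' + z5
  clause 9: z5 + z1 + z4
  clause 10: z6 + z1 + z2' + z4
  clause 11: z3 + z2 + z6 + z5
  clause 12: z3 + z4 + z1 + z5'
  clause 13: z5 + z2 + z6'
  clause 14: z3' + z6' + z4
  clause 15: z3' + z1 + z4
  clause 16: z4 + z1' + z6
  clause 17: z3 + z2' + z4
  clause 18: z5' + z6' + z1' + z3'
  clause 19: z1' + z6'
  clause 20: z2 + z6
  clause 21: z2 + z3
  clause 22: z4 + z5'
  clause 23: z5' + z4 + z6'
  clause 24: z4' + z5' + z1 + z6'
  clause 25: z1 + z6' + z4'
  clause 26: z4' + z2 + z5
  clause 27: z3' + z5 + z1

True

Suppose z2 = 0.
(z6) alone gives z6 = 1.
(z5) alone gives z5 = 1.
(z3') alone gives z3 = 0.
Now (z3) is unsatisfied and unit — conflict.
So every satisfying assignment has z2 = True.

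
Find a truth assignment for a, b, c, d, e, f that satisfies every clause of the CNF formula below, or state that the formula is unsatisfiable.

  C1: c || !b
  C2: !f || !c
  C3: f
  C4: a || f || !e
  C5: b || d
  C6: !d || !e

(f) alone gives f = true.
(!c) alone gives c = false.
(!b) alone gives b = false.
(d) alone gives d = true.
(!e) alone gives e = false.
No clause remains; a is free.

a: false, b: false, c: false, d: true, e: false, f: true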